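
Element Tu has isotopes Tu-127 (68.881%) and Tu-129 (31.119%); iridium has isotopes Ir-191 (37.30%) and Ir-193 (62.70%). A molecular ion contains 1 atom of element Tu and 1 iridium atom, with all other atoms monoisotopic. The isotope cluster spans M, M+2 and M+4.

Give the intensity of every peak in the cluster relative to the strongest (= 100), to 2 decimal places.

Element Tu pattern (n=1): 0.68881 : 0.31119
Iridium pattern (n=1): 0.3730 : 0.6270
Convolve the two distributions (both contribute in 2-u steps):
  M: 0.68881×0.3730 = 0.256926
  M+2: 0.68881×0.6270 + 0.31119×0.3730 = 0.547958
  M+4: 0.31119×0.6270 = 0.195116
Scale to base peak (0.547958) = 100: 46.89 : 100.00 : 35.61

46.89 : 100.00 : 35.61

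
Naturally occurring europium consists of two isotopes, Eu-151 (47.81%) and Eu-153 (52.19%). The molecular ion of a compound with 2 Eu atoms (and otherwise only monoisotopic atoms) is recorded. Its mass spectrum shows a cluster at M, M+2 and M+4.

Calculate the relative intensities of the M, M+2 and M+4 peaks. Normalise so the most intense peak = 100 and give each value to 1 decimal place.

The 2 Eu atoms are independent, so intensities follow the terms of (0.4781 + 0.5219)^2.
P(M) = 0.4781^2 = 0.228580
P(M+2) = 2 × 0.4781^1 × 0.5219^1 = 0.499041
P(M+4) = 0.5219^2 = 0.272380
The M+2 peak is largest (0.499041); scaling to 100 gives 45.8 : 100.0 : 54.6.

45.8 : 100.0 : 54.6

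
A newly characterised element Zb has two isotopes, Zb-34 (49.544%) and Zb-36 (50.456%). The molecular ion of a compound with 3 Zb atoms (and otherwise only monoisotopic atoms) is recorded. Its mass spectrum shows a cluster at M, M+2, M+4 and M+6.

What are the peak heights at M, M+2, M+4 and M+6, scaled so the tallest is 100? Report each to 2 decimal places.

32.14 : 98.19 : 100.00 : 33.95

Each Zb atom is independently Zb-34 (p = 0.49544) or Zb-36 (q = 0.50456); the cluster is the binomial expansion (p + q)^3.
P(M) = 0.49544^3 = 0.121611
P(M+2) = 3 × 0.49544^2 × 0.50456^1 = 0.371549
P(M+4) = 3 × 0.49544^1 × 0.50456^2 = 0.378389
P(M+6) = 0.50456^3 = 0.128451
The M+4 peak is largest (0.378389); scaling to 100 gives 32.14 : 98.19 : 100.00 : 33.95.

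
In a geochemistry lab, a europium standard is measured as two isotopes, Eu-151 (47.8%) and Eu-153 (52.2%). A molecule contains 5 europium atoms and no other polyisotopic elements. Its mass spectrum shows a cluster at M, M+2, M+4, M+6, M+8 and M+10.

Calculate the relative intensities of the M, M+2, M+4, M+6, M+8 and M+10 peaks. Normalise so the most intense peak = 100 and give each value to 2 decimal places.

7.68 : 41.93 : 91.57 : 100.00 : 54.60 : 11.93

Each Eu atom is independently Eu-151 (p = 0.478) or Eu-153 (q = 0.522); the cluster is the binomial expansion (p + q)^5.
P(M) = 0.478^5 = 0.024954
P(M+2) = 5 × 0.478^4 × 0.522^1 = 0.136255
P(M+4) = 10 × 0.478^3 × 0.522^2 = 0.297594
P(M+6) = 10 × 0.478^2 × 0.522^3 = 0.324988
P(M+8) = 5 × 0.478^1 × 0.522^4 = 0.177452
P(M+10) = 0.522^5 = 0.038757
The M+6 peak is largest (0.324988); scaling to 100 gives 7.68 : 41.93 : 91.57 : 100.00 : 54.60 : 11.93.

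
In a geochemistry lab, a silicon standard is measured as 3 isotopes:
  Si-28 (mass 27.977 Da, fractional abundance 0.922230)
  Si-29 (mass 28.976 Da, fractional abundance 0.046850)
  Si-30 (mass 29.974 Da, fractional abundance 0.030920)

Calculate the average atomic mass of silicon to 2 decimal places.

The abundance-weighted mean is 0.922230 × 27.977 + 0.046850 × 28.976 + 0.030920 × 29.974
= 25.8012 + 1.3575 + 0.9268 = 28.0855 Da

28.09 Da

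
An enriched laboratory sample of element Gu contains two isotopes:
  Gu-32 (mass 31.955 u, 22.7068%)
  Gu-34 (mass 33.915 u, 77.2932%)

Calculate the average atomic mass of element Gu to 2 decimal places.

Ar = Σ fᵢ·mᵢ = 0.227068 × 31.955 + 0.772932 × 33.915
= 7.2560 + 26.2140 = 33.4700 u

33.47 u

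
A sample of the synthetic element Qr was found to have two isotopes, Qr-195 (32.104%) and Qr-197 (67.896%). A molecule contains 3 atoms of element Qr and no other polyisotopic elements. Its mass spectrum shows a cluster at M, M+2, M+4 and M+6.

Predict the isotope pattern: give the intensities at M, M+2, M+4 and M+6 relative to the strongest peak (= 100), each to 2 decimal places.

7.45 : 47.28 : 100.00 : 70.50

The 3 Qr atoms are independent, so intensities follow the terms of (0.32104 + 0.67896)^3.
P(M) = 0.32104^3 = 0.033089
P(M+2) = 3 × 0.32104^2 × 0.67896^1 = 0.209934
P(M+4) = 3 × 0.32104^1 × 0.67896^2 = 0.443985
P(M+6) = 0.67896^3 = 0.312992
The M+4 peak is largest (0.443985); scaling to 100 gives 7.45 : 47.28 : 100.00 : 70.50.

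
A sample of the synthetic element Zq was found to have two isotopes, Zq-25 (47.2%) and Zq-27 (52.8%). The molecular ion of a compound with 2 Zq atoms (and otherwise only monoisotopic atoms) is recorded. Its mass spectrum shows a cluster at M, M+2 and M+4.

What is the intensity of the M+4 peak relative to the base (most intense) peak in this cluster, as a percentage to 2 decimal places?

55.93%

(0.472 + 0.528)^2 gives M 0.2228, M+2 0.4984, M+4 0.2788; the largest is M+2.
P(M+2) = C(2,1) × 0.472^1 × 0.528^1 = 2 × 0.4720 × 0.5280 = 0.498432 (base)
P(M+4) = C(2,2) × 0.472^0 × 0.528^2 = 1 × 1.0000 × 0.278784 = 0.278784
Relative intensity = 0.278784 / 0.498432 × 100 = 55.93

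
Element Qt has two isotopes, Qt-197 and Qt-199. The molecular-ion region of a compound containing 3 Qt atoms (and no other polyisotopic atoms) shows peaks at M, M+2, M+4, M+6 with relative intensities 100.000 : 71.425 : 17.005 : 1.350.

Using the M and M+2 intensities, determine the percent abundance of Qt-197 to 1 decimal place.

80.8%

If p is the fraction of Qt that is Qt-197, then I(M+2)/I(M) = [C(3,1)·p^2·(1−p)] / p^3 = 3·(1−p)/p = 71.425/100.000 = 0.7142
(1−p)/p = 0.7142/3 = 0.2381  ⇒  p = 1/(1 + 0.2381) = 0.8077
Qt-197: 80.8%, Qt-199: 19.2%.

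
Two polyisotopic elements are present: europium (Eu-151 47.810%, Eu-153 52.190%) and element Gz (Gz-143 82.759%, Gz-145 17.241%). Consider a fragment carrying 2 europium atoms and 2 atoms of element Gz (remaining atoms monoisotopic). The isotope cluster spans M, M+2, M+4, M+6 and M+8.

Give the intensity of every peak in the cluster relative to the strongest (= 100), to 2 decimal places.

38.46 : 100.00 : 82.49 : 22.74 : 1.99

Europium pattern (n=2): 0.22857961 : 0.49904078 : 0.27237961
Element Gz pattern (n=2): 0.68490521 : 0.28536958 : 0.02972521
Convolve the two distributions (both contribute in 2-u steps):
  M: 0.22857961×0.68490521 = 0.156555
  M+2: 0.22857961×0.28536958 + 0.49904078×0.68490521 = 0.407025
  M+4: 0.22857961×0.02972521 + 0.49904078×0.28536958 + 0.27237961×0.68490521 = 0.335760
  M+6: 0.49904078×0.02972521 + 0.27237961×0.28536958 = 0.092563
  M+8: 0.27237961×0.02972521 = 0.008097
Scale to base peak (0.407025) = 100: 38.46 : 100.00 : 82.49 : 22.74 : 1.99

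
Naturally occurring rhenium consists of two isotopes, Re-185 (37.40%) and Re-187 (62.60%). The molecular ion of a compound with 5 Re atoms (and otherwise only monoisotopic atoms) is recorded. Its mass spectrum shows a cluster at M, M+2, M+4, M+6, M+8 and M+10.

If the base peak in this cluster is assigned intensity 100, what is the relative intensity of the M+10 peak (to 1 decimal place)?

28.0

Binomial terms of (0.3740 + 0.6260)^5: M 0.0073, M+2 0.0612, M+4 0.2050, M+6 0.3431, M+8 0.2872, M+10 0.0961 → M+6 is the base peak.
P(M+6) = C(5,3) × 0.3740^2 × 0.6260^3 = 10 × 0.139876 × 0.24531438 = 0.343136 (base)
P(M+10) = C(5,5) × 0.3740^0 × 0.6260^5 = 1 × 1.0000 × 0.09613282 = 0.096133
Relative intensity = 0.096133 / 0.343136 × 100 = 28.0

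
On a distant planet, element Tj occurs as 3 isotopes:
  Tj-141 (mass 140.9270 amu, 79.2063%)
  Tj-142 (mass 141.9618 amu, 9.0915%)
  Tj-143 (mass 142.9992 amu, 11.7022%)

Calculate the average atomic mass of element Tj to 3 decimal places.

141.264 amu

Average mass = Σ (abundance × isotope mass) = 0.792063 × 140.9270 + 0.090915 × 141.9618 + 0.117022 × 142.9992
= 111.62306 + 12.90646 + 16.73405 = 141.26357 amu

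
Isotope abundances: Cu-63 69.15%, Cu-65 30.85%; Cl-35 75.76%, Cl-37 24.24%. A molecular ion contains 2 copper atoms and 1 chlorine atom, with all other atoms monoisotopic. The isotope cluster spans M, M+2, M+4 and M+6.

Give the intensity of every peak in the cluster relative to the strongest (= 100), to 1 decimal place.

82.5 : 100.0 : 40.0 : 5.3

Copper pattern (n=2): 0.47817225 : 0.4266555 : 0.09517225
Chlorine pattern (n=1): 0.7576 : 0.2424
Convolve the two distributions (both contribute in 2-u steps):
  M: 0.47817225×0.7576 = 0.362263
  M+2: 0.47817225×0.2424 + 0.4266555×0.7576 = 0.439143
  M+4: 0.4266555×0.2424 + 0.09517225×0.7576 = 0.175524
  M+6: 0.09517225×0.2424 = 0.023070
Scale to base peak (0.439143) = 100: 82.5 : 100.0 : 40.0 : 5.3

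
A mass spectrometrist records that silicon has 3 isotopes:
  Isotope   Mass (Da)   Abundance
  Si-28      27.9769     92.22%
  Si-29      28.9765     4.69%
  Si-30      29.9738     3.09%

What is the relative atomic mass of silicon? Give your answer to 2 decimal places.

The abundance-weighted mean is 0.9222 × 27.9769 + 0.0469 × 28.9765 + 0.0309 × 29.9738
= 25.80030 + 1.35900 + 0.92619 = 28.08549 Da

28.09 Da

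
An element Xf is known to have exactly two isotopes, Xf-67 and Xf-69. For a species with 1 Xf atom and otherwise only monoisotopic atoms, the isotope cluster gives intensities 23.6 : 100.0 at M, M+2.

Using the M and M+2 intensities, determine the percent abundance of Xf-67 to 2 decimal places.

19.09%

Write p for the Xf-67 fraction. I(M+2)/I(M) = [C(1,1)·p^0·(1−p)] / p^1 = 1·(1−p)/p = 100.0/23.6 = 4.2373
(1−p)/p = 4.2373/1 = 4.2373  ⇒  p = 1/(1 + 4.2373) = 0.1909
Xf-67: 19.09%, Xf-69: 80.91%.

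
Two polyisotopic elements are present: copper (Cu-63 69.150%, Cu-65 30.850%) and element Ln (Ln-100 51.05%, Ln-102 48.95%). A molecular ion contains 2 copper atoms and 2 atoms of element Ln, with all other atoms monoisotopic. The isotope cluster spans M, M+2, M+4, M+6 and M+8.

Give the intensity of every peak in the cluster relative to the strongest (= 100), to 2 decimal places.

Copper pattern (n=2): 0.47817225 : 0.4266555 : 0.09517225
Element Ln pattern (n=2): 0.26061025 : 0.4997795 : 0.23961025
Convolve the two distributions (both contribute in 2-u steps):
  M: 0.47817225×0.26061025 = 0.124617
  M+2: 0.47817225×0.4997795 + 0.4266555×0.26061025 = 0.350171
  M+4: 0.47817225×0.23961025 + 0.4266555×0.4997795 + 0.09517225×0.26061025 = 0.352612
  M+6: 0.4266555×0.23961025 + 0.09517225×0.4997795 = 0.149796
  M+8: 0.09517225×0.23961025 = 0.022804
Scale to base peak (0.352612) = 100: 35.34 : 99.31 : 100.00 : 42.48 : 6.47

35.34 : 99.31 : 100.00 : 42.48 : 6.47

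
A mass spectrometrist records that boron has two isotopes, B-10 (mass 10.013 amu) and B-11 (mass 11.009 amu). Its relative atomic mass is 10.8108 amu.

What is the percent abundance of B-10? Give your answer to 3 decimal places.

19.900%

Writing the weighted mean with unknown fraction x of B-10:
10.013·x + 11.009·(1 − x) = 10.8108
(10.013 − 11.009)·x = 10.8108 − 11.009
x = -0.1982 / -0.996 = 0.19900 → 19.900% B-10, 80.100% B-11.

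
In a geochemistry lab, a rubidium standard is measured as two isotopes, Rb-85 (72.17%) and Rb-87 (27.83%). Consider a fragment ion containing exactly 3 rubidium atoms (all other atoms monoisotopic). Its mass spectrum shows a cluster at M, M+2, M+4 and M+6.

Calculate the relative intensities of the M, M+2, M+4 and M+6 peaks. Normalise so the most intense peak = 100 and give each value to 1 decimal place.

86.4 : 100.0 : 38.6 : 5.0

Expanding (0.7217 + 0.2783)^3:
P(M) = 0.7217^3 = 0.375898
P(M+2) = 3 × 0.7217^2 × 0.2783^1 = 0.434858
P(M+4) = 3 × 0.7217^1 × 0.2783^2 = 0.167689
P(M+6) = 0.2783^3 = 0.021555
The M+2 peak is largest (0.434858); scaling to 100 gives 86.4 : 100.0 : 38.6 : 5.0.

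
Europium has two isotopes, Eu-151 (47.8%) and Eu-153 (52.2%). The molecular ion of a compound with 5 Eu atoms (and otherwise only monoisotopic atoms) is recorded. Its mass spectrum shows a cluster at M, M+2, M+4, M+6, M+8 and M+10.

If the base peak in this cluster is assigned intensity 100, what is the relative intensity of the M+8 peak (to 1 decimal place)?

54.6

Binomial terms of (0.478 + 0.522)^5: M 0.0250, M+2 0.1363, M+4 0.2976, M+6 0.3250, M+8 0.1775, M+10 0.0388 → M+6 is the base peak.
P(M+6) = C(5,3) × 0.478^2 × 0.522^3 = 10 × 0.228484 × 0.14223665 = 0.324988 (base)
P(M+8) = C(5,4) × 0.478^1 × 0.522^4 = 5 × 0.4780 × 0.07424753 = 0.177452
Relative intensity = 0.177452 / 0.324988 × 100 = 54.6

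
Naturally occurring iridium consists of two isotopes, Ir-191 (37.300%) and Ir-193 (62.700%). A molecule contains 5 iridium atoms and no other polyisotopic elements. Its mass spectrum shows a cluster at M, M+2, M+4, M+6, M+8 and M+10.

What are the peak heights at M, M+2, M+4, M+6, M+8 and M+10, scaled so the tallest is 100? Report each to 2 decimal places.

Each Ir atom is independently Ir-191 (p = 0.37300) or Ir-193 (q = 0.62700); the cluster is the binomial expansion (p + q)^5.
P(M) = 0.37300^5 = 0.007220
P(M+2) = 5 × 0.37300^4 × 0.62700^1 = 0.060684
P(M+4) = 10 × 0.37300^3 × 0.62700^2 = 0.204015
P(M+6) = 10 × 0.37300^2 × 0.62700^3 = 0.342942
P(M+8) = 5 × 0.37300^1 × 0.62700^4 = 0.288237
P(M+10) = 0.62700^5 = 0.096903
The M+6 peak is largest (0.342942); scaling to 100 gives 2.11 : 17.70 : 59.49 : 100.00 : 84.05 : 28.26.

2.11 : 17.70 : 59.49 : 100.00 : 84.05 : 28.26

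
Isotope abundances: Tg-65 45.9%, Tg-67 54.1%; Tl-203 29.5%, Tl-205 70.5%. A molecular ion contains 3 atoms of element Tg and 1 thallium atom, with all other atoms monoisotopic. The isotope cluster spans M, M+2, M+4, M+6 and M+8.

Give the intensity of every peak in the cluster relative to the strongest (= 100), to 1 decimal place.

7.9 : 47.0 : 100.0 : 91.9 : 31.0

Element Tg pattern (n=3): 0.09670258 : 0.34193526 : 0.40302174 : 0.15834042
Thallium pattern (n=1): 0.2950 : 0.7050
Convolve the two distributions (both contribute in 2-u steps):
  M: 0.09670258×0.2950 = 0.028527
  M+2: 0.09670258×0.7050 + 0.34193526×0.2950 = 0.169046
  M+4: 0.34193526×0.7050 + 0.40302174×0.2950 = 0.359956
  M+6: 0.40302174×0.7050 + 0.15834042×0.2950 = 0.330841
  M+8: 0.15834042×0.7050 = 0.111630
Scale to base peak (0.359956) = 100: 7.9 : 47.0 : 100.0 : 91.9 : 31.0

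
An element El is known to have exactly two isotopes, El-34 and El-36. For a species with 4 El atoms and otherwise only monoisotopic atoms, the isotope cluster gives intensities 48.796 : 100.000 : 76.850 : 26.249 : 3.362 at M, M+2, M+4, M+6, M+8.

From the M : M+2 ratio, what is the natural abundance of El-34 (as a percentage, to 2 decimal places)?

If p is the fraction of El that is El-34, then I(M+2)/I(M) = [C(4,1)·p^3·(1−p)] / p^4 = 4·(1−p)/p = 100.000/48.796 = 2.0493
(1−p)/p = 2.0493/4 = 0.5123  ⇒  p = 1/(1 + 0.5123) = 0.6612
El-34: 66.12%, El-36: 33.88%.

66.12%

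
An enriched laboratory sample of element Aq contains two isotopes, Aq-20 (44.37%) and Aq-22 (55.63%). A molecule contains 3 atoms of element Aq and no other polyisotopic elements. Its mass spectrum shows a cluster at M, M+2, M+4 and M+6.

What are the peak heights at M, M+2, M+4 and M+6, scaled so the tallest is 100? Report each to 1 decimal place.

Each Aq atom is independently Aq-20 (p = 0.4437) or Aq-22 (q = 0.5563); the cluster is the binomial expansion (p + q)^3.
P(M) = 0.4437^3 = 0.087351
P(M+2) = 3 × 0.4437^2 × 0.5563^1 = 0.328556
P(M+4) = 3 × 0.4437^1 × 0.5563^2 = 0.411935
P(M+6) = 0.5563^3 = 0.172158
The M+4 peak is largest (0.411935); scaling to 100 gives 21.2 : 79.8 : 100.0 : 41.8.

21.2 : 79.8 : 100.0 : 41.8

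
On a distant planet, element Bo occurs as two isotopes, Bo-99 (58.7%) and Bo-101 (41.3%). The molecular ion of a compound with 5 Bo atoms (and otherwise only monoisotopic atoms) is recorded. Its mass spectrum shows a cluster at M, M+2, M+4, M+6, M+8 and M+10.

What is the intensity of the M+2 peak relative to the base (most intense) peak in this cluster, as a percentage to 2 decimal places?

71.07%

(0.587 + 0.413)^5 gives M 0.0697, M+2 0.2452, M+4 0.3450, M+6 0.2427, M+8 0.0854, M+10 0.0120; the largest is M+4.
P(M+4) = C(5,2) × 0.587^3 × 0.413^2 = 10 × 0.202262 × 0.170569 = 0.344996 (base)
P(M+2) = C(5,1) × 0.587^4 × 0.413^1 = 5 × 0.1187278 × 0.4130 = 0.245173
Relative intensity = 0.245173 / 0.344996 × 100 = 71.07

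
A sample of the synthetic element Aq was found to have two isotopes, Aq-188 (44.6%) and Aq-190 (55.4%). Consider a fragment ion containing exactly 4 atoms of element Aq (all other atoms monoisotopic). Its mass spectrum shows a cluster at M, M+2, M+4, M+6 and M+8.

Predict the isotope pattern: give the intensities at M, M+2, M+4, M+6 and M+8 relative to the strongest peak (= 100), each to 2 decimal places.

10.80 : 53.67 : 100.00 : 82.81 : 25.72

Expanding (0.446 + 0.554)^4:
P(M) = 0.446^4 = 0.039568
P(M+2) = 4 × 0.446^3 × 0.554^1 = 0.196596
P(M+4) = 6 × 0.446^2 × 0.554^2 = 0.366303
P(M+6) = 4 × 0.446^1 × 0.554^3 = 0.303336
P(M+8) = 0.554^4 = 0.094197
The M+4 peak is largest (0.366303); scaling to 100 gives 10.80 : 53.67 : 100.00 : 82.81 : 25.72.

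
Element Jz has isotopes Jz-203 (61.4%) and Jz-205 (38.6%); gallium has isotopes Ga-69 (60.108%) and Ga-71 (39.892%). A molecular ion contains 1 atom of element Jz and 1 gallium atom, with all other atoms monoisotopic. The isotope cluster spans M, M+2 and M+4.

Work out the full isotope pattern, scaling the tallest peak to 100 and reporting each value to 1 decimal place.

Element Jz pattern (n=1): 0.6140 : 0.3860
Gallium pattern (n=1): 0.60108 : 0.39892
Convolve the two distributions (both contribute in 2-u steps):
  M: 0.6140×0.60108 = 0.369063
  M+2: 0.6140×0.39892 + 0.3860×0.60108 = 0.476954
  M+4: 0.3860×0.39892 = 0.153983
Scale to base peak (0.476954) = 100: 77.4 : 100.0 : 32.3

77.4 : 100.0 : 32.3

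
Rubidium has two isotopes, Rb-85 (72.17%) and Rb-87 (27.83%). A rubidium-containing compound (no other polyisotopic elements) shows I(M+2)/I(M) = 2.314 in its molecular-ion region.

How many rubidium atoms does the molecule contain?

6

For n independent Rb atoms, I(M+2)/I(M) = n · (abundance Rb-87) / (abundance Rb-85) = n · 0.2783/0.7217.
n = 2.314 × 0.7217/0.2783 = 6.00 ≈ 6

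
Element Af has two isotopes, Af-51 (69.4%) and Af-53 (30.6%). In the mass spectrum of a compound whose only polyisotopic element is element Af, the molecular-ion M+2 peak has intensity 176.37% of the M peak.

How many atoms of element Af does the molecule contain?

With n Af atoms, P(M+2)/P(M) = C(n,1)·p^(n−1)q / p^n = n·q/p = n · 0.306/0.694.
n = 1.7637 × 0.694/0.306 = 4.00 ≈ 4

4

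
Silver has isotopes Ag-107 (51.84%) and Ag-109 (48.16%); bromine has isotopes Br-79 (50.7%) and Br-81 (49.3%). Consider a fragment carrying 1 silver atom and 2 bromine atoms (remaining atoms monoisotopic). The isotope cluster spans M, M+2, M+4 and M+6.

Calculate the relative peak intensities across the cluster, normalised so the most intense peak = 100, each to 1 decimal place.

Silver pattern (n=1): 0.5184 : 0.4816
Bromine pattern (n=2): 0.257049 : 0.499902 : 0.243049
Convolve the two distributions (both contribute in 2-u steps):
  M: 0.5184×0.257049 = 0.133254
  M+2: 0.5184×0.499902 + 0.4816×0.257049 = 0.382944
  M+4: 0.5184×0.243049 + 0.4816×0.499902 = 0.366749
  M+6: 0.4816×0.243049 = 0.117052
Scale to base peak (0.382944) = 100: 34.8 : 100.0 : 95.8 : 30.6

34.8 : 100.0 : 95.8 : 30.6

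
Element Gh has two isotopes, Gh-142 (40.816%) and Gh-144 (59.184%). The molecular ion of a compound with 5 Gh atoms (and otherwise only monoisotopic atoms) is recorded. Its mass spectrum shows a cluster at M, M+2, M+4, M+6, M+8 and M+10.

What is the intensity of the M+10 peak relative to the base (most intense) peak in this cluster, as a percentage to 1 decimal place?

21.0%

(0.40816 + 0.59184)^5 gives M 0.0113, M+2 0.0821, M+4 0.2382, M+6 0.3454, M+8 0.2504, M+10 0.0726; the largest is M+6.
P(M+6) = C(5,3) × 0.40816^2 × 0.59184^3 = 10 × 0.16659459 × 0.20730651 = 0.345361 (base)
P(M+10) = C(5,5) × 0.40816^0 × 0.59184^5 = 1 × 1.0000 × 0.0726142 = 0.072614
Relative intensity = 0.072614 / 0.345361 × 100 = 21.0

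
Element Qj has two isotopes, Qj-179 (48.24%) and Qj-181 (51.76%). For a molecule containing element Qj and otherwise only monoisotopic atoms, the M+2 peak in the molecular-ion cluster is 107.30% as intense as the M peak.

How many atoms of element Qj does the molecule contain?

The M+2/M ratio from n Qj atoms is n · q/p = n · 0.5176/0.4824.
n = 1.0730 × 0.4824/0.5176 = 1.00 ≈ 1

1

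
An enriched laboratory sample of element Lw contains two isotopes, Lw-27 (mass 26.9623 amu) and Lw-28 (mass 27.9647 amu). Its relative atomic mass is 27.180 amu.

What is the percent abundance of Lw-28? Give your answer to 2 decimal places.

21.72%

Let x be the fractional abundance of Lw-27; then Lw-28 has abundance 1 − x.
26.9623·x + 27.9647·(1 − x) = 27.180
(26.9623 − 27.9647)·x = 27.180 − 27.9647
x = -0.7847 / -1.0024 = 0.78282 → 78.28% Lw-27, 21.72% Lw-28.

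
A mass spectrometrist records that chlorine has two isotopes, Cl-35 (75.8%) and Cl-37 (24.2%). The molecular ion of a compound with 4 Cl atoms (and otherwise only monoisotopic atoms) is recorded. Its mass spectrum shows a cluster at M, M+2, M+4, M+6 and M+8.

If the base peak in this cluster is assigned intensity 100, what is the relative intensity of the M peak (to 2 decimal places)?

Term probabilities: M 0.3301, M+2 0.4216, M+4 0.2019, M+6 0.0430, M+8 0.0034. Base peak = M+2.
P(M+2) = C(4,1) × 0.758^3 × 0.242^1 = 4 × 0.43551951 × 0.2420 = 0.421583 (base)
P(M) = C(4,0) × 0.758^4 × 0.242^0 = 1 × 0.33012379 × 1.0000 = 0.330124
Relative intensity = 0.330124 / 0.421583 × 100 = 78.31

78.31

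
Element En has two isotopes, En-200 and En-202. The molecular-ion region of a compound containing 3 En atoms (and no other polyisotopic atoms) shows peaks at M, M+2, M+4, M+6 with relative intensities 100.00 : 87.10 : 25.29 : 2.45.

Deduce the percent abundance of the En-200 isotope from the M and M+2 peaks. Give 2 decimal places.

77.50%

Let p = fractional abundance of En-200. I(M+2)/I(M) = [C(3,1)·p^2·(1−p)] / p^3 = 3·(1−p)/p = 87.10/100.00 = 0.8710
(1−p)/p = 0.8710/3 = 0.2903  ⇒  p = 1/(1 + 0.2903) = 0.7750
En-200: 77.50%, En-202: 22.50%.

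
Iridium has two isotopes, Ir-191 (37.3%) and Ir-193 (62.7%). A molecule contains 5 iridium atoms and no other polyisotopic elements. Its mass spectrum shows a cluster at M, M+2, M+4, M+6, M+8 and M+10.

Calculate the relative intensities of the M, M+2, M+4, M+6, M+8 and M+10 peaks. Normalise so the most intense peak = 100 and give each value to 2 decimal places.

2.11 : 17.70 : 59.49 : 100.00 : 84.05 : 28.26

The 5 Ir atoms are independent, so intensities follow the terms of (0.373 + 0.627)^5.
P(M) = 0.373^5 = 0.007220
P(M+2) = 5 × 0.373^4 × 0.627^1 = 0.060684
P(M+4) = 10 × 0.373^3 × 0.627^2 = 0.204015
P(M+6) = 10 × 0.373^2 × 0.627^3 = 0.342942
P(M+8) = 5 × 0.373^1 × 0.627^4 = 0.288237
P(M+10) = 0.627^5 = 0.096903
The M+6 peak is largest (0.342942); scaling to 100 gives 2.11 : 17.70 : 59.49 : 100.00 : 84.05 : 28.26.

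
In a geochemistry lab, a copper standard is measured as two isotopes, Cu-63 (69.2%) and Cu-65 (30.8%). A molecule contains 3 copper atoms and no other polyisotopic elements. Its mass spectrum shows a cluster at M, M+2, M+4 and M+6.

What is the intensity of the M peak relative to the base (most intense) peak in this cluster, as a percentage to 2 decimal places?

Term probabilities: M 0.3314, M+2 0.4425, M+4 0.1969, M+6 0.0292. Base peak = M+2.
P(M+2) = C(3,1) × 0.692^2 × 0.308^1 = 3 × 0.478864 × 0.3080 = 0.442470 (base)
P(M) = C(3,0) × 0.692^3 × 0.308^0 = 1 × 0.33137389 × 1.0000 = 0.331374
Relative intensity = 0.331374 / 0.442470 × 100 = 74.89

74.89%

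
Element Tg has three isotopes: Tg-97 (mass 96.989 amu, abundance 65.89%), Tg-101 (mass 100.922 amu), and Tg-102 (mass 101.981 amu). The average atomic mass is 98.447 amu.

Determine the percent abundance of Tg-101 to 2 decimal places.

The remaining 34.11% is split between Tg-101 (fraction x) and Tg-102 (fraction 0.3411 − x).
Substituting: 100.922x + 101.981(0.3411 − x) = 34.5409479
(100.922 − 101.981)x = -0.2447712  ⇒  x = 0.23113, y = 0.10997
Tg-101: 23.11%, Tg-102: 11.00%.

23.11%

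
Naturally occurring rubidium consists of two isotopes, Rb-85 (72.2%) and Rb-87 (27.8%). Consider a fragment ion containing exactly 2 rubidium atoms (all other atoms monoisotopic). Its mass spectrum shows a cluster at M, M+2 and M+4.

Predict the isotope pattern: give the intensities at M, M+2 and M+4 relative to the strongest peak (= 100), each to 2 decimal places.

100.00 : 77.01 : 14.83

The 2 Rb atoms are independent, so intensities follow the terms of (0.722 + 0.278)^2.
P(M) = 0.722^2 = 0.521284
P(M+2) = 2 × 0.722^1 × 0.278^1 = 0.401432
P(M+4) = 0.278^2 = 0.077284
The M peak is largest (0.521284); scaling to 100 gives 100.00 : 77.01 : 14.83.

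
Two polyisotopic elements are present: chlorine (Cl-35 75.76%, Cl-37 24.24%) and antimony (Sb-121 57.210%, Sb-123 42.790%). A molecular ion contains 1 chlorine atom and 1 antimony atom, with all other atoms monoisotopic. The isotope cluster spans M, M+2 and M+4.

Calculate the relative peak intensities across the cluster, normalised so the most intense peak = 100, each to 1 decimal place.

93.6 : 100.0 : 22.4

Chlorine pattern (n=1): 0.7576 : 0.2424
Antimony pattern (n=1): 0.5721 : 0.4279
Convolve the two distributions (both contribute in 2-u steps):
  M: 0.7576×0.5721 = 0.433423
  M+2: 0.7576×0.4279 + 0.2424×0.5721 = 0.462854
  M+4: 0.2424×0.4279 = 0.103723
Scale to base peak (0.462854) = 100: 93.6 : 100.0 : 22.4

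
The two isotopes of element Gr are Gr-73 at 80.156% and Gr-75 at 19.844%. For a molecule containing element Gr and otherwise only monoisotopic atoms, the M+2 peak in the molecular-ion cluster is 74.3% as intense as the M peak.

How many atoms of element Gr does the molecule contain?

The M+2/M ratio from n Gr atoms is n · q/p = n · 0.19844/0.80156.
n = 0.743 × 0.80156/0.19844 = 3.00 ≈ 3

3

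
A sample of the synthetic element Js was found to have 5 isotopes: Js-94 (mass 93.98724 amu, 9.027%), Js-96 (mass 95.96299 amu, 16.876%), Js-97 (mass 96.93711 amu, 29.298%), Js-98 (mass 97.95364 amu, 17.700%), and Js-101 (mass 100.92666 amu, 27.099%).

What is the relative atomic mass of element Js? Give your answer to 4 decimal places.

Ar = Σ fᵢ·mᵢ = 0.09027 × 93.98724 + 0.16876 × 95.96299 + 0.29298 × 96.93711 + 0.17700 × 97.95364 + 0.27099 × 100.92666
= 8.484228 + 16.194714 + 28.400634 + 17.337794 + 27.350116 = 97.767486 amu

97.7675 amu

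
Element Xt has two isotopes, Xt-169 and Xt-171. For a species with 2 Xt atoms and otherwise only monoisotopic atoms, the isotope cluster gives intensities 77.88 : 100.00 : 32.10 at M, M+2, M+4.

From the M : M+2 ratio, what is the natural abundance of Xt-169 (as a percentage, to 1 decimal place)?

Let p = fractional abundance of Xt-169. I(M+2)/I(M) = [C(2,1)·p^1·(1−p)] / p^2 = 2·(1−p)/p = 100.00/77.88 = 1.2840
(1−p)/p = 1.2840/2 = 0.6420  ⇒  p = 1/(1 + 0.6420) = 0.6090
Xt-169: 60.9%, Xt-171: 39.1%.

60.9%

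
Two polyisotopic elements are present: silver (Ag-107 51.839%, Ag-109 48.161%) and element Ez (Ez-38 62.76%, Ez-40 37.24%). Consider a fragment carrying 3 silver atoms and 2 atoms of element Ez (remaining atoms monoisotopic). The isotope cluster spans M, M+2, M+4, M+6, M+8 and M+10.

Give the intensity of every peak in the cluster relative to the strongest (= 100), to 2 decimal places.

Silver pattern (n=3): 0.13930601 : 0.38826655 : 0.36071887 : 0.11170857
Element Ez pattern (n=2): 0.39388176 : 0.46743648 : 0.13868176
Convolve the two distributions (both contribute in 2-u steps):
  M: 0.13930601×0.39388176 = 0.054870
  M+2: 0.13930601×0.46743648 + 0.38826655×0.39388176 = 0.218048
  M+4: 0.13930601×0.13868176 + 0.38826655×0.46743648 + 0.36071887×0.39388176 = 0.342890
  M+6: 0.38826655×0.13868176 + 0.36071887×0.46743648 + 0.11170857×0.39388176 = 0.266459
  M+8: 0.36071887×0.13868176 + 0.11170857×0.46743648 = 0.102242
  M+10: 0.11170857×0.13868176 = 0.015492
Scale to base peak (0.342890) = 100: 16.00 : 63.59 : 100.00 : 77.71 : 29.82 : 4.52

16.00 : 63.59 : 100.00 : 77.71 : 29.82 : 4.52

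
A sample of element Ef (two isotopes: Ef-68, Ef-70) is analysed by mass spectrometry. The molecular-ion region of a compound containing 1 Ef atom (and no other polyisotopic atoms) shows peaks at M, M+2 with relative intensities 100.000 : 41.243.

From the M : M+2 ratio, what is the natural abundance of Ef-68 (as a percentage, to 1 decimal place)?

Let p = fractional abundance of Ef-68. I(M+2)/I(M) = [C(1,1)·p^0·(1−p)] / p^1 = 1·(1−p)/p = 41.243/100.000 = 0.4124
(1−p)/p = 0.4124/1 = 0.4124  ⇒  p = 1/(1 + 0.4124) = 0.7080
Ef-68: 70.8%, Ef-70: 29.2%.

70.8%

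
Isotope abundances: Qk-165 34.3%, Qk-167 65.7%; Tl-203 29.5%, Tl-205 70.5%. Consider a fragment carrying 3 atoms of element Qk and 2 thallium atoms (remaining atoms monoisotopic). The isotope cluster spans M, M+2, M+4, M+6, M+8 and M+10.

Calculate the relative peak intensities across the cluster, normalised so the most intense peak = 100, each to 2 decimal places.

Element Qk pattern (n=3): 0.04035361 : 0.23188618 : 0.44416682 : 0.28359339
Thallium pattern (n=2): 0.087025 : 0.41595 : 0.497025
Convolve the two distributions (both contribute in 2-u steps):
  M: 0.04035361×0.087025 = 0.003512
  M+2: 0.04035361×0.41595 + 0.23188618×0.087025 = 0.036965
  M+4: 0.04035361×0.497025 + 0.23188618×0.41595 + 0.44416682×0.087025 = 0.155163
  M+6: 0.23188618×0.497025 + 0.44416682×0.41595 + 0.28359339×0.087025 = 0.324684
  M+8: 0.44416682×0.497025 + 0.28359339×0.41595 = 0.338723
  M+10: 0.28359339×0.497025 = 0.140953
Scale to base peak (0.338723) = 100: 1.04 : 10.91 : 45.81 : 95.86 : 100.00 : 41.61

1.04 : 10.91 : 45.81 : 95.86 : 100.00 : 41.61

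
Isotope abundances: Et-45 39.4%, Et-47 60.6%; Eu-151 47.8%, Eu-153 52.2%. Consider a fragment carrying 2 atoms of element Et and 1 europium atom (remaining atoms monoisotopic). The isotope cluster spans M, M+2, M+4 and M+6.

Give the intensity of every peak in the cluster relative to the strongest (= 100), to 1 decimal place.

Element Et pattern (n=2): 0.155236 : 0.477528 : 0.367236
Europium pattern (n=1): 0.4780 : 0.5220
Convolve the two distributions (both contribute in 2-u steps):
  M: 0.155236×0.4780 = 0.074203
  M+2: 0.155236×0.5220 + 0.477528×0.4780 = 0.309292
  M+4: 0.477528×0.5220 + 0.367236×0.4780 = 0.424808
  M+6: 0.367236×0.5220 = 0.191697
Scale to base peak (0.424808) = 100: 17.5 : 72.8 : 100.0 : 45.1

17.5 : 72.8 : 100.0 : 45.1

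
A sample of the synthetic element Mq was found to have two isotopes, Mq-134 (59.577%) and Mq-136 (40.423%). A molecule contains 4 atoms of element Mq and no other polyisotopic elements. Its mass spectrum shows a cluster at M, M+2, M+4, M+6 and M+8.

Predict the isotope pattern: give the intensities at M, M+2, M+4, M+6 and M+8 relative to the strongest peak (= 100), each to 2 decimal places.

Each Mq atom is independently Mq-134 (p = 0.59577) or Mq-136 (q = 0.40423); the cluster is the binomial expansion (p + q)^4.
P(M) = 0.59577^4 = 0.125984
P(M+2) = 4 × 0.59577^3 × 0.40423^1 = 0.341920
P(M+4) = 6 × 0.59577^2 × 0.40423^2 = 0.347989
P(M+6) = 4 × 0.59577^1 × 0.40423^3 = 0.157407
P(M+8) = 0.40423^4 = 0.026700
The M+4 peak is largest (0.347989); scaling to 100 gives 36.20 : 98.26 : 100.00 : 45.23 : 7.67.

36.20 : 98.26 : 100.00 : 45.23 : 7.67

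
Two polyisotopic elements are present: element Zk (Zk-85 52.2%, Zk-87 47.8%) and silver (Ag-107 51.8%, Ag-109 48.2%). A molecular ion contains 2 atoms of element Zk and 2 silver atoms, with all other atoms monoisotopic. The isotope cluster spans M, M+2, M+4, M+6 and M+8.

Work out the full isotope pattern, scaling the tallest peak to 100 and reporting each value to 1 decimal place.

Element Zk pattern (n=2): 0.272484 : 0.499032 : 0.228484
Silver pattern (n=2): 0.268324 : 0.499352 : 0.232324
Convolve the two distributions (both contribute in 2-u steps):
  M: 0.272484×0.268324 = 0.073114
  M+2: 0.272484×0.499352 + 0.499032×0.268324 = 0.269968
  M+4: 0.272484×0.232324 + 0.499032×0.499352 + 0.228484×0.268324 = 0.373805
  M+6: 0.499032×0.232324 + 0.228484×0.499352 = 0.230031
  M+8: 0.228484×0.232324 = 0.053082
Scale to base peak (0.373805) = 100: 19.6 : 72.2 : 100.0 : 61.5 : 14.2

19.6 : 72.2 : 100.0 : 61.5 : 14.2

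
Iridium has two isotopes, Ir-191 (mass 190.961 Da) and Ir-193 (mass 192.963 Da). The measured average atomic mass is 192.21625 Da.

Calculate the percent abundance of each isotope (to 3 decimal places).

Let x be the fractional abundance of Ir-191; then Ir-193 has abundance 1 − x.
190.961·x + 192.963·(1 − x) = 192.21625
(190.961 − 192.963)·x = 192.21625 − 192.963
x = -0.74675 / -2.002 = 0.37300 → 37.300% Ir-191, 62.700% Ir-193.

Ir-191: 37.300%, Ir-193: 62.700%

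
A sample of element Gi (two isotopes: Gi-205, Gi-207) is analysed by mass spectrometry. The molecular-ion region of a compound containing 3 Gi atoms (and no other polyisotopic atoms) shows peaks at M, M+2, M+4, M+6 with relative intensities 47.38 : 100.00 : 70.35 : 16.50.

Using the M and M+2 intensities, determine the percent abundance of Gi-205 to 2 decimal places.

58.70%

Write p for the Gi-205 fraction. I(M+2)/I(M) = [C(3,1)·p^2·(1−p)] / p^3 = 3·(1−p)/p = 100.00/47.38 = 2.1106
(1−p)/p = 2.1106/3 = 0.7035  ⇒  p = 1/(1 + 0.7035) = 0.5870
Gi-205: 58.70%, Gi-207: 41.30%.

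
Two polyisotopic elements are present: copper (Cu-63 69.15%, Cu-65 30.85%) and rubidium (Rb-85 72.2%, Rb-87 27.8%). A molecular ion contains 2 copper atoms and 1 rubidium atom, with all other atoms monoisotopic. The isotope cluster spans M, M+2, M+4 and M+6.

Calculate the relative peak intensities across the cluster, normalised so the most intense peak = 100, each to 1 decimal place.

78.3 : 100.0 : 42.5 : 6.0

Copper pattern (n=2): 0.47817225 : 0.4266555 : 0.09517225
Rubidium pattern (n=1): 0.7220 : 0.2780
Convolve the two distributions (both contribute in 2-u steps):
  M: 0.47817225×0.7220 = 0.345240
  M+2: 0.47817225×0.2780 + 0.4266555×0.7220 = 0.440977
  M+4: 0.4266555×0.2780 + 0.09517225×0.7220 = 0.187325
  M+6: 0.09517225×0.2780 = 0.026458
Scale to base peak (0.440977) = 100: 78.3 : 100.0 : 42.5 : 6.0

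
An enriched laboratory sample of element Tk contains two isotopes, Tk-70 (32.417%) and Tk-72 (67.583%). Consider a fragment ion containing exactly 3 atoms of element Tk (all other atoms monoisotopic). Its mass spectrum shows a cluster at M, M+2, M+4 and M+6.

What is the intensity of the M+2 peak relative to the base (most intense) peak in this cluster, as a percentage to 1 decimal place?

48.0%

Binomial terms of (0.32417 + 0.67583)^3: M 0.0341, M+2 0.2131, M+4 0.4442, M+6 0.3087 → M+4 is the base peak.
P(M+4) = C(3,2) × 0.32417^1 × 0.67583^2 = 3 × 0.32417 × 0.45674619 = 0.444190 (base)
P(M+2) = C(3,1) × 0.32417^2 × 0.67583^1 = 3 × 0.10508619 × 0.67583 = 0.213061
Relative intensity = 0.213061 / 0.444190 × 100 = 48.0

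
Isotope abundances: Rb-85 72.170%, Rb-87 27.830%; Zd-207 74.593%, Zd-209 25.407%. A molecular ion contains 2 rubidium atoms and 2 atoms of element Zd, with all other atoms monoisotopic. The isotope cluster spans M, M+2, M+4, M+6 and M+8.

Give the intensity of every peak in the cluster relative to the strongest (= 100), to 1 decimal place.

Rubidium pattern (n=2): 0.52085089 : 0.40169822 : 0.07745089
Element Zd pattern (n=2): 0.55641156 : 0.37903687 : 0.06455156
Convolve the two distributions (both contribute in 2-u steps):
  M: 0.52085089×0.55641156 = 0.289807
  M+2: 0.52085089×0.37903687 + 0.40169822×0.55641156 = 0.420931
  M+4: 0.52085089×0.06455156 + 0.40169822×0.37903687 + 0.07745089×0.55641156 = 0.228975
  M+6: 0.40169822×0.06455156 + 0.07745089×0.37903687 = 0.055287
  M+8: 0.07745089×0.06455156 = 0.005000
Scale to base peak (0.420931) = 100: 68.8 : 100.0 : 54.4 : 13.1 : 1.2

68.8 : 100.0 : 54.4 : 13.1 : 1.2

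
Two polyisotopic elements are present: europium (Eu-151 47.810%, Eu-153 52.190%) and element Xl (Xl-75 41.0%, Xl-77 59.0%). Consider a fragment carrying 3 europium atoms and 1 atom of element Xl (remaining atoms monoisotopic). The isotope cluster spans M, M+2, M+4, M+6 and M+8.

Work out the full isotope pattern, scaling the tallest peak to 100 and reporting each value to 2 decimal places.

12.07 : 56.88 : 100.00 : 77.77 : 22.59

Europium pattern (n=3): 0.10928391 : 0.3578871 : 0.39067407 : 0.14215492
Element Xl pattern (n=1): 0.4100 : 0.5900
Convolve the two distributions (both contribute in 2-u steps):
  M: 0.10928391×0.4100 = 0.044806
  M+2: 0.10928391×0.5900 + 0.3578871×0.4100 = 0.211211
  M+4: 0.3578871×0.5900 + 0.39067407×0.4100 = 0.371330
  M+6: 0.39067407×0.5900 + 0.14215492×0.4100 = 0.288781
  M+8: 0.14215492×0.5900 = 0.083871
Scale to base peak (0.371330) = 100: 12.07 : 56.88 : 100.00 : 77.77 : 22.59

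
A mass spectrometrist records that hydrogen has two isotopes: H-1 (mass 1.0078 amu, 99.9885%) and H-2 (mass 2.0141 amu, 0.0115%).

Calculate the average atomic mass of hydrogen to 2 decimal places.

1.01 amu

The abundance-weighted mean is 0.999885 × 1.0078 + 0.000115 × 2.0141
= 1.00768 + 0.00023 = 1.00791 amu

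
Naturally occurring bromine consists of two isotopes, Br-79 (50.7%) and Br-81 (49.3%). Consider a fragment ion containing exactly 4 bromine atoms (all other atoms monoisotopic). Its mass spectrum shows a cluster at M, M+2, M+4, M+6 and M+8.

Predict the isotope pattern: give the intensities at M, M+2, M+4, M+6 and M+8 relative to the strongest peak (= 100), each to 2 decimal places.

Expanding (0.507 + 0.493)^4:
P(M) = 0.507^4 = 0.066074
P(M+2) = 4 × 0.507^3 × 0.493^1 = 0.256999
P(M+4) = 6 × 0.507^2 × 0.493^2 = 0.374853
P(M+6) = 4 × 0.507^1 × 0.493^3 = 0.243001
P(M+8) = 0.493^4 = 0.059073
The M+4 peak is largest (0.374853); scaling to 100 gives 17.63 : 68.56 : 100.00 : 64.83 : 15.76.

17.63 : 68.56 : 100.00 : 64.83 : 15.76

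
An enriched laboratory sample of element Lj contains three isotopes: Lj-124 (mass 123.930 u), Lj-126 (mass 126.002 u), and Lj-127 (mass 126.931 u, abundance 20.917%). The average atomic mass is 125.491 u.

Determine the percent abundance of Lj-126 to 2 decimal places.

45.04%

Let x and y be the fractions of Lj-124 and Lj-126. Then x + y = 1 − 0.20917 = 0.79083 and 123.930x + 126.002y = 125.491 − 0.20917×126.931 = 98.94084273.
Substituting: 123.930x + 126.002(0.79083 − x) = 98.94084273
(123.930 − 126.002)x = -0.70531893  ⇒  x = 0.34040, y = 0.45043
Lj-124: 34.04%, Lj-126: 45.04%.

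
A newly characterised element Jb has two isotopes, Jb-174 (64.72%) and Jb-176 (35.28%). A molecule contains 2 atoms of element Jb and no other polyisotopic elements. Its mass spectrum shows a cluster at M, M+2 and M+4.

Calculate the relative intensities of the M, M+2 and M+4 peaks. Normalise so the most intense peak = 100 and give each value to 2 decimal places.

91.72 : 100.00 : 27.26

Each Jb atom is independently Jb-174 (p = 0.6472) or Jb-176 (q = 0.3528); the cluster is the binomial expansion (p + q)^2.
P(M) = 0.6472^2 = 0.418868
P(M+2) = 2 × 0.6472^1 × 0.3528^1 = 0.456664
P(M+4) = 0.3528^2 = 0.124468
The M+2 peak is largest (0.456664); scaling to 100 gives 91.72 : 100.00 : 27.26.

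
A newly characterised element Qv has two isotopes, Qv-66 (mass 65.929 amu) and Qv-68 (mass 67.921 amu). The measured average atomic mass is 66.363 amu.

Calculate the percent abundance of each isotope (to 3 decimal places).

Qv-66: 78.213%, Qv-68: 21.787%

With x = fraction of Qv-66 (so Qv-68 is 1 − x):
65.929·x + 67.921·(1 − x) = 66.363
(65.929 − 67.921)·x = 66.363 − 67.921
x = -1.558 / -1.992 = 0.78213 → 78.213% Qv-66, 21.787% Qv-68.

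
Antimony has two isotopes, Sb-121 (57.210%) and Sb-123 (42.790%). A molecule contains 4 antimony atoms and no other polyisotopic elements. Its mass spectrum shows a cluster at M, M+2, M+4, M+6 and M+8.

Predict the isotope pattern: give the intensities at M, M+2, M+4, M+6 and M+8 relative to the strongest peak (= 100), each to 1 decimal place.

29.8 : 89.1 : 100.0 : 49.9 : 9.3

Expanding (0.57210 + 0.42790)^4:
P(M) = 0.57210^4 = 0.107124
P(M+2) = 4 × 0.57210^3 × 0.42790^1 = 0.320493
P(M+4) = 6 × 0.57210^2 × 0.42790^2 = 0.359567
P(M+6) = 4 × 0.57210^1 × 0.42790^3 = 0.179291
P(M+8) = 0.42790^4 = 0.033525
The M+4 peak is largest (0.359567); scaling to 100 gives 29.8 : 89.1 : 100.0 : 49.9 : 9.3.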